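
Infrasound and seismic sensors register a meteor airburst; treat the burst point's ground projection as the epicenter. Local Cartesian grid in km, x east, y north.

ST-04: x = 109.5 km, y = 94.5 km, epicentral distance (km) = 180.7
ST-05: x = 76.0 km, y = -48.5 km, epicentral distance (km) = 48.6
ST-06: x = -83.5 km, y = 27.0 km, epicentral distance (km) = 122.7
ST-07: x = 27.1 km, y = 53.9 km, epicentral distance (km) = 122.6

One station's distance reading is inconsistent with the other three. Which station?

Solve using three stations at a time. Using ST-04, ST-05, ST-07 (subtract circle equations pairwise → linear system) gives (x, y) ≈ (31.7, -68.6).
Distances from that point to each station vs reported:
  ST-04: calculated 180.7 vs reported 180.7 → residual 0.0 km
  ST-05: calculated 48.6 vs reported 48.6 → residual 0.0 km
  ST-06: calculated 149.7 vs reported 122.7 → residual 27.0 km
  ST-07: calculated 122.6 vs reported 122.6 → residual 0.0 km
ST-04, ST-05, ST-07 are mutually consistent (residuals ≈ 0); ST-06 is off by 27.0 km.

ST-06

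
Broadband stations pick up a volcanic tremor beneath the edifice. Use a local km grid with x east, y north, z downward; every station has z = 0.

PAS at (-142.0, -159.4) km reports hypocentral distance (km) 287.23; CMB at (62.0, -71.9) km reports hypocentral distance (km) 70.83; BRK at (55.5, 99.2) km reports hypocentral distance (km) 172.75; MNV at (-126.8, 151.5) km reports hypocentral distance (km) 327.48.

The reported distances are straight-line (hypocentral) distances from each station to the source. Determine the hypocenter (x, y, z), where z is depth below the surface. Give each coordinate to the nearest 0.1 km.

x ≈ 124.5 km, y ≈ -56.4 km, depth ≈ 29.5 km

Each station gives a sphere (x−x_i)² + (y−y_i)² + z² = d_i² (stations at z=0).
Subtracting the PAS sphere from CMB and BRK: z² cancels, leaving linear equations in x and y:
408.0 x + 175.0 y = 40925.43
395.0 x + 517.2 y = 20007.04
Solving: x ≈ 124.498, y ≈ -56.400 km (keep extra digits for the depth step; rounded: 124.5, -56.4).
Then from the PAS sphere: z² = 287.23² − (x + 142.0)² − (y + 159.4)² with x = 124.498, y = -56.400, so z ≈ 29.511 ≈ 29.5 km.
Check against MNV (with the unrounded solution): distance 327.48 ≈ 327.48 km. ✓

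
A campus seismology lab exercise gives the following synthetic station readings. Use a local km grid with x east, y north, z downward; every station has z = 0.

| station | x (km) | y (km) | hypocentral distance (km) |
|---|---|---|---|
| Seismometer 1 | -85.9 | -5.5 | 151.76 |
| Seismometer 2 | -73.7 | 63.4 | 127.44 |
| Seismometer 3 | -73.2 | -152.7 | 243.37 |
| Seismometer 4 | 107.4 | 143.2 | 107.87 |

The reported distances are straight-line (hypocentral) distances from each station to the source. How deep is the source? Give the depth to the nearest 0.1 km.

Each station gives a sphere (x−x_i)² + (y−y_i)² + z² = d_i² (stations at z=0).
Subtracting the Seismometer 1 sphere from Seismometer 2 and Seismometer 3: z² cancels, leaving linear equations in x and y:
24.4 x + 137.8 y = 8832.33
25.4 x − 294.4 y = -14931.39
Solving: x ≈ 50.797, y ≈ 55.101 km (keep extra digits for the depth step; rounded: 50.8, 55.1).
Then from the Seismometer 1 sphere: z² = 151.76² − (x + 85.9)² − (y + 5.5)² with x = 50.797, y = 55.101, so z ≈ 25.934 ≈ 25.9 km.
Check against Seismometer 4 (with the unrounded solution): distance 107.88 ≈ 107.87 km. ✓

z ≈ 25.9 km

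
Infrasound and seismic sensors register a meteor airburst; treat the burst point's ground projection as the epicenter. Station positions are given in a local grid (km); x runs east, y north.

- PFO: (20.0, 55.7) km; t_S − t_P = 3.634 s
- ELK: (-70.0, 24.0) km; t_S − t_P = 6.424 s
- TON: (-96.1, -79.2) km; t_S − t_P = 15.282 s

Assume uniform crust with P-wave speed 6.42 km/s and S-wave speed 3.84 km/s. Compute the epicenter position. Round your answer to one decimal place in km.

(-10.5, 39.1)

Distance from S−P lag: d = Δt · v_P v_S / (v_P − v_S) = Δt · (6.42·3.84)/(6.42−3.84) ≈ 9.5553·Δt.
So d_PFO = 34.72, d_ELK = 61.38, d_TON = 146.02 km.
Circle about each station: (x − 20.0)² + (y − 55.7)² = 34.72²; (x + 70.0)² + (y − 24.0)² = 61.38²; (x + 96.1)² + (y + 79.2)² = 146.02².
Subtracting the PFO equation from the ELK and TON equations removes the quadratic terms:
-180.0 x − 63.4 y = -588.52
-232.2 x − 269.8 y = -8111.00
Solving the 2×2 system: x ≈ -10.5, y ≈ 39.1 km.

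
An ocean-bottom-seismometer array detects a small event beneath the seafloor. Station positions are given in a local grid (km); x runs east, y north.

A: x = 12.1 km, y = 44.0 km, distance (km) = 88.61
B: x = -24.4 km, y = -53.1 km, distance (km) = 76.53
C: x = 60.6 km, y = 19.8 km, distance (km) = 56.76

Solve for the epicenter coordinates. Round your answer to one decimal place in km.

Circle about each station: (x − 12.1)² + (y − 44.0)² = 88.61²; (x + 24.4)² + (y + 53.1)² = 76.53²; (x − 60.6)² + (y − 19.8)² = 56.76².
Subtracting pairs of circle equations eliminates x²+y² and gives linear equations (the radical axes):
-73.0 x − 194.2 y = 3327.45
97.0 x − 48.4 y = 6612.02
Solving the 2×2 system: x ≈ 50.2, y ≈ -36.0 km.
Check against A (with the unrounded x, y): √((x − 12.1)²+(y − 44.0)²) = 88.61 ≈ 88.61 km. ✓

(50.2, -36.0)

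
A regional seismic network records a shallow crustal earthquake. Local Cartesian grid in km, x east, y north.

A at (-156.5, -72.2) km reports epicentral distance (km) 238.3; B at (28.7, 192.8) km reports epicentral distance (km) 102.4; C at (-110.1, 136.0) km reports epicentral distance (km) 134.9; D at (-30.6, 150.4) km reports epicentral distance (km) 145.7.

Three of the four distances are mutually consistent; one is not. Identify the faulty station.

Solve using three stations at a time. Using A, B, C (subtract circle equations pairwise → linear system) gives (x, y) ≈ (17.1, 91.1).
Distances from that point to each station vs reported:
  A: calculated 238.3 vs reported 238.3 → residual 0.0 km
  B: calculated 102.4 vs reported 102.4 → residual 0.0 km
  C: calculated 134.9 vs reported 134.9 → residual 0.0 km
  D: calculated 76.1 vs reported 145.7 → residual 69.6 km
A, B, C are mutually consistent (residuals ≈ 0); D is off by 69.6 km.

D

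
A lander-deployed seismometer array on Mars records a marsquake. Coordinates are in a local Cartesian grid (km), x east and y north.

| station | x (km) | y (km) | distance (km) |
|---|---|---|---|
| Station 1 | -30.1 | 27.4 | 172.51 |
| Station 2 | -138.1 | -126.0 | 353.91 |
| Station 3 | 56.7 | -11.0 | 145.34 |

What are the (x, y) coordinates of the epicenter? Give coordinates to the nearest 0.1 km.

Circle about each station: (x + 30.1)² + (y − 27.4)² = 172.51²; (x + 138.1)² + (y + 126.0)² = 353.91²; (x − 56.7)² + (y + 11.0)² = 145.34².
Subtracting the Station 1 equation from the Station 2 and Station 3 equations removes the quadratic terms:
-216.0 x − 306.8 y = -62201.75
173.6 x − 76.8 y = 10315.10
Solving the 2×2 system: x ≈ 113.7, y ≈ 122.7 km.

113.7 km east, 122.7 km north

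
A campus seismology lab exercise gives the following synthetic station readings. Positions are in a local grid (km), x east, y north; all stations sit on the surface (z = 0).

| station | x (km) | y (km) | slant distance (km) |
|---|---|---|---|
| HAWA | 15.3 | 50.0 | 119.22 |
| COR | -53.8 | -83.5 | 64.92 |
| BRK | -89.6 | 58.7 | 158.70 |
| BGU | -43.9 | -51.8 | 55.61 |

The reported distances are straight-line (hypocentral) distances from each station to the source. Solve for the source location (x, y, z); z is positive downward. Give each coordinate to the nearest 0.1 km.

(5.1, -66.8, 21.6)

Each station gives a sphere (x−x_i)² + (y−y_i)² + z² = d_i² (stations at z=0).
Subtracting the HAWA sphere from COR and BRK: z² cancels, leaving linear equations in x and y:
-138.2 x − 267.0 y = 17131.40
-209.8 x + 17.4 y = -2232.52
Solving: x ≈ 5.101, y ≈ -66.803 km (keep extra digits for the depth step; rounded: 5.1, -66.8).
Then from the HAWA sphere: z² = 119.22² − (x − 15.3)² − (y − 50.0)² with x = 5.101, y = -66.803, so z ≈ 21.597 ≈ 21.6 km.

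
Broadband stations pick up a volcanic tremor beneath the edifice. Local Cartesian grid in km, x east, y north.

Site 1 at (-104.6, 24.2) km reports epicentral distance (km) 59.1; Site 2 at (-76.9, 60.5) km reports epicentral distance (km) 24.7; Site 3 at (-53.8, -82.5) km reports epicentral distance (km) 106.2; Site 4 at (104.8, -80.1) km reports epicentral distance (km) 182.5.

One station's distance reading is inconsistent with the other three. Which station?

Solve using three stations at a time. Using Site 1, Site 3, Site 4 (subtract circle equations pairwise → linear system) gives (x, y) ≈ (-45.5, 23.4).
Distances from that point to each station vs reported:
  Site 1: calculated 59.1 vs reported 59.1 → residual 0.0 km
  Site 2: calculated 48.6 vs reported 24.7 → residual 23.9 km
  Site 3: calculated 106.2 vs reported 106.2 → residual 0.0 km
  Site 4: calculated 182.5 vs reported 182.5 → residual 0.0 km
Site 1, Site 3, Site 4 are mutually consistent (residuals ≈ 0); Site 2 is off by 23.9 km.

Site 2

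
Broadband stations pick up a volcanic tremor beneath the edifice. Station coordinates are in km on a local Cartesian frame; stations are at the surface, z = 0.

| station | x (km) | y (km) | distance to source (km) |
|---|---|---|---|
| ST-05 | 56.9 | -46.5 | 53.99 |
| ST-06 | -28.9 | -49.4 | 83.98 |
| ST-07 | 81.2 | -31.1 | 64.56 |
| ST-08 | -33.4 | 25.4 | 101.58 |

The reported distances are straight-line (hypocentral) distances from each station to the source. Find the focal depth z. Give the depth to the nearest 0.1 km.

Each station gives a sphere (x−x_i)² + (y−y_i)² + z² = d_i² (stations at z=0).
Subtracting the ST-05 sphere from ST-06 and ST-07: z² cancels, leaving linear equations in x and y:
-171.6 x − 5.8 y = -6262.01
48.6 x + 30.8 y = 907.72
Solving: x ≈ 37.496, y ≈ -29.694 km (keep extra digits for the depth step; rounded: 37.5, -29.7).
Then from the ST-05 sphere: z² = 53.99² − (x − 56.9)² − (y + 46.5)² with x = 37.496, y = -29.694, so z ≈ 47.497 ≈ 47.5 km.

47.5 km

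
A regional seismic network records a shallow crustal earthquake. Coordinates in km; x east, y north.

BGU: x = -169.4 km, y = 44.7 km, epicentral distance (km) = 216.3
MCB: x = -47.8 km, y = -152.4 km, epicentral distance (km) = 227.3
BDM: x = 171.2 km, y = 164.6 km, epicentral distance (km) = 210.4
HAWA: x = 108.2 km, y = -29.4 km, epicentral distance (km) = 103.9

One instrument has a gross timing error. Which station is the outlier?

BDM

Solve using three stations at a time. Using BGU, MCB, HAWA (subtract circle equations pairwise → linear system) gives (x, y) ≈ (46.7, 54.3).
Distances from that point to each station vs reported:
  BGU: calculated 216.3 vs reported 216.3 → residual 0.0 km
  MCB: calculated 227.3 vs reported 227.3 → residual 0.0 km
  BDM: calculated 166.3 vs reported 210.4 → residual 44.1 km
  HAWA: calculated 103.9 vs reported 103.9 → residual 0.0 km
BGU, MCB, HAWA are mutually consistent (residuals ≈ 0); BDM is off by 44.1 km.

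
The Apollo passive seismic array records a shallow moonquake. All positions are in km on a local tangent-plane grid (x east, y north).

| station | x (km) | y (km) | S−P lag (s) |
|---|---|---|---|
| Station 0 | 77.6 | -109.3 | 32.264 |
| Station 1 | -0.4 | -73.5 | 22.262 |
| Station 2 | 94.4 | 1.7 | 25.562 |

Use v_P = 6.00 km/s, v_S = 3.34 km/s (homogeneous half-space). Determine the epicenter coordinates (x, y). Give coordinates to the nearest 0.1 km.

(-85.2, 71.2)

Distance from S−P lag: d = Δt · v_P v_S / (v_P − v_S) = Δt · (6.00·3.34)/(6.00−3.34) ≈ 7.5338·Δt.
So d_Station 0 = 243.07, d_Station 1 = 167.72, d_Station 2 = 192.58 km.
Circle about each station: (x − 77.6)² + (y + 109.3)² = 243.07²; (x + 0.4)² + (y + 73.5)² = 167.72²; (x − 94.4)² + (y − 1.7)² = 192.58².
Subtracting pairs of circle equations eliminates x²+y² and gives linear equations (the radical axes):
-156.0 x + 71.6 y = 18387.19
33.6 x + 222.0 y = 12941.97
Solving the 2×2 system: x ≈ -85.2, y ≈ 71.2 km.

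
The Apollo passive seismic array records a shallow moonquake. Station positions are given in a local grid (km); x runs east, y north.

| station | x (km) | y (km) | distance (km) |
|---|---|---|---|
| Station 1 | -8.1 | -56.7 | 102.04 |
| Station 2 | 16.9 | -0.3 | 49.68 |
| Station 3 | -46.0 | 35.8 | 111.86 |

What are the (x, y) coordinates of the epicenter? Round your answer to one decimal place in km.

Circle about each station: (x + 8.1)² + (y + 56.7)² = 102.04²; (x − 16.9)² + (y + 0.3)² = 49.68²; (x + 46.0)² + (y − 35.8)² = 111.86².
Subtracting the Station 1 equation from the Station 2 and Station 3 equations removes the quadratic terms:
50.0 x + 112.8 y = 4949.26
-75.8 x + 185.0 y = -1983.36
Solving the 2×2 system: x ≈ 64.0, y ≈ 15.5 km.
Check against Station 1 (with the unrounded x, y): √((x + 8.1)²+(y + 56.7)²) = 102.04 ≈ 102.04 km. ✓

x ≈ 64.0 km, y ≈ 15.5 km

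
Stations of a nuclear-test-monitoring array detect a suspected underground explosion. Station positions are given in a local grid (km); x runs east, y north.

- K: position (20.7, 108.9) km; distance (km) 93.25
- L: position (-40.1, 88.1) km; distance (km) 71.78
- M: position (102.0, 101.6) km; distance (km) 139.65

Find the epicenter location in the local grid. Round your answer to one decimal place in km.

x ≈ -12.6 km, y ≈ 21.8 km

Circle about each station: (x − 20.7)² + (y − 108.9)² = 93.25²; (x + 40.1)² + (y − 88.1)² = 71.78²; (x − 102.0)² + (y − 101.6)² = 139.65².
Subtracting pairs of circle equations eliminates x²+y² and gives linear equations (the radical axes):
-121.6 x − 41.6 y = 625.11
162.6 x − 14.6 y = -2367.70
Solving the 2×2 system: x ≈ -12.6, y ≈ 21.8 km.
Check against K (with the unrounded x, y): √((x − 20.7)²+(y − 108.9)²) = 93.24 ≈ 93.25 km. ✓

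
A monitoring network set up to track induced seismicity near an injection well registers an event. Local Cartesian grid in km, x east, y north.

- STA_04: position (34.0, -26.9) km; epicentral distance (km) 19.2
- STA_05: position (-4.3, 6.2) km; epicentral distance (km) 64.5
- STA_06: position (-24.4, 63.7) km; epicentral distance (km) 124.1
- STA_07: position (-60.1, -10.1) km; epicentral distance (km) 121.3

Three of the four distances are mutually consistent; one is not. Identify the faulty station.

Solve using three stations at a time. Using STA_04, STA_05, STA_06 (subtract circle equations pairwise → linear system) gives (x, y) ≈ (33.5, -46.1).
Distances from that point to each station vs reported:
  STA_04: calculated 19.2 vs reported 19.2 → residual 0.0 km
  STA_05: calculated 64.5 vs reported 64.5 → residual 0.0 km
  STA_06: calculated 124.1 vs reported 124.1 → residual 0.0 km
  STA_07: calculated 100.3 vs reported 121.3 → residual 21.0 km
STA_04, STA_05, STA_06 are mutually consistent (residuals ≈ 0); STA_07 is off by 21.0 km.

STA_07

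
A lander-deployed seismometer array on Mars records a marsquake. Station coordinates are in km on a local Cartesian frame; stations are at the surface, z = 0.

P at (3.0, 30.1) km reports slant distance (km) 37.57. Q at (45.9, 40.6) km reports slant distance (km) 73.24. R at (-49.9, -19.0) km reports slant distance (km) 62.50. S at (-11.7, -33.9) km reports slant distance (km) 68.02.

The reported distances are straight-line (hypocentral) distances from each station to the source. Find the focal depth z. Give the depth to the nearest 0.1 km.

depth ≈ 29.9 km

Each station gives a sphere (x−x_i)² + (y−y_i)² + z² = d_i² (stations at z=0).
Subtracting the P sphere from Q and R: z² cancels, leaving linear equations in x and y:
85.8 x + 21.0 y = -1112.43
-105.8 x − 98.2 y = -558.75
Solving: x ≈ -19.500, y ≈ 26.699 km (keep extra digits for the depth step; rounded: -19.5, 26.7).
Then from the P sphere: z² = 37.57² − (x − 3.0)² − (y − 30.1)² with x = -19.500, y = 26.699, so z ≈ 29.895 ≈ 29.9 km.
Check against S (with the unrounded solution): distance 68.02 ≈ 68.02 km. ✓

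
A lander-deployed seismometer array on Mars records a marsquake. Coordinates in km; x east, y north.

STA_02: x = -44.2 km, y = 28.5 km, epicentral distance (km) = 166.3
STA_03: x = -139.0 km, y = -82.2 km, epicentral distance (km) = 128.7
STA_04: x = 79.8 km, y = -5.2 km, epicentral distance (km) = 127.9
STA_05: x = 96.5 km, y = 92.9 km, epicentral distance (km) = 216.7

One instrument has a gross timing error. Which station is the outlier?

STA_02

Solve using three stations at a time. Using STA_03, STA_04, STA_05 (subtract circle equations pairwise → linear system) gives (x, y) ≈ (-11.0, -95.2).
Distances from that point to each station vs reported:
  STA_02: calculated 128.1 vs reported 166.3 → residual 38.2 km
  STA_03: calculated 128.7 vs reported 128.7 → residual 0.0 km
  STA_04: calculated 127.9 vs reported 127.9 → residual 0.0 km
  STA_05: calculated 216.7 vs reported 216.7 → residual 0.0 km
STA_03, STA_04, STA_05 are mutually consistent (residuals ≈ 0); STA_02 is off by 38.2 km.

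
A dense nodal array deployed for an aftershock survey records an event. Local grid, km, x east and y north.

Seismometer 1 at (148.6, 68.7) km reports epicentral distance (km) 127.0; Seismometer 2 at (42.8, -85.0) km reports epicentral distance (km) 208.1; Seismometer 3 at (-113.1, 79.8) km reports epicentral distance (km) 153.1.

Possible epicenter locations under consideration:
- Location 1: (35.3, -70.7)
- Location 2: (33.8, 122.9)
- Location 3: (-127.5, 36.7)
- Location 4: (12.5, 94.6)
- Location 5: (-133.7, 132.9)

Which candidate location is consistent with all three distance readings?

For each candidate, compare |candidate − station| to the reported distance:
Location 1: residuals Seismometer 1 52.6, Seismometer 2 192.0, Seismometer 3 58.3 → max 192.0 km
Location 2: residuals Seismometer 1 0.0, Seismometer 2 0.0, Seismometer 3 0.0 → max 0.0 km
Location 3: residuals Seismometer 1 150.9, Seismometer 2 1.2, Seismometer 3 107.7 → max 150.9 km
Location 4: residuals Seismometer 1 11.5, Seismometer 2 26.0, Seismometer 3 26.6 → max 26.6 km
Location 5: residuals Seismometer 1 162.5, Seismometer 2 72.3, Seismometer 3 96.1 → max 162.5 km
Only Location 2 has all residuals ≈ 0.

Location 2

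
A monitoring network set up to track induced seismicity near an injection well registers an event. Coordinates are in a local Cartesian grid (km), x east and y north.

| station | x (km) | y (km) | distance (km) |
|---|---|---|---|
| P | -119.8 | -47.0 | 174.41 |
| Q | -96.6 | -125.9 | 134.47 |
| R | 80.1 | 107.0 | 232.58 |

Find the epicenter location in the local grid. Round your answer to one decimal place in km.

Circle about each station: (x + 119.8)² + (y + 47.0)² = 174.41²; (x + 96.6)² + (y + 125.9)² = 134.47²; (x − 80.1)² + (y − 107.0)² = 232.58².
Subtracting the P equation from the Q and R equations removes the quadratic terms:
46.4 x − 157.8 y = 20958.00
399.8 x + 308.0 y = -22370.64
Solving the 2×2 system: x ≈ 37.8, y ≈ -121.7 km.

x ≈ 37.8 km, y ≈ -121.7 km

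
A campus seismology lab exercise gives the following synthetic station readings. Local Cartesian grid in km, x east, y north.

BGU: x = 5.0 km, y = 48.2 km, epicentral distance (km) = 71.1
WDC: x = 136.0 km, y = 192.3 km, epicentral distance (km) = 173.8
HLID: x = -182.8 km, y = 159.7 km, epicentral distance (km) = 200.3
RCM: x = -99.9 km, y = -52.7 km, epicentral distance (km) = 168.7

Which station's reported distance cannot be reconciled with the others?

Solve using three stations at a time. Using WDC, HLID, RCM (subtract circle equations pairwise → linear system) gives (x, y) ≈ (1.8, 81.9).
Distances from that point to each station vs reported:
  BGU: calculated 33.9 vs reported 71.1 → residual 37.2 km
  WDC: calculated 173.8 vs reported 173.8 → residual 0.0 km
  HLID: calculated 200.3 vs reported 200.3 → residual 0.0 km
  RCM: calculated 168.7 vs reported 168.7 → residual 0.0 km
WDC, HLID, RCM are mutually consistent (residuals ≈ 0); BGU is off by 37.2 km.

BGU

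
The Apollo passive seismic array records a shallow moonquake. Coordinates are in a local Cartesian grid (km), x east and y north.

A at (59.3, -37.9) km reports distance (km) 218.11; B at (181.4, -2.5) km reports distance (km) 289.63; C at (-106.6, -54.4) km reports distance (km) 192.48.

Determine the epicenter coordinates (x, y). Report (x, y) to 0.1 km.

x ≈ -73.4 km, y ≈ 135.2 km

Circle about each station: (x − 59.3)² + (y + 37.9)² = 218.11²; (x − 181.4)² + (y + 2.5)² = 289.63²; (x + 106.6)² + (y + 54.4)² = 192.48².
Subtracting pairs of circle equations eliminates x²+y² and gives linear equations (the radical axes):
244.2 x + 70.8 y = -8354.25
-331.8 x − 33.0 y = 19893.44
Solving the 2×2 system: x ≈ -73.4, y ≈ 135.2 km.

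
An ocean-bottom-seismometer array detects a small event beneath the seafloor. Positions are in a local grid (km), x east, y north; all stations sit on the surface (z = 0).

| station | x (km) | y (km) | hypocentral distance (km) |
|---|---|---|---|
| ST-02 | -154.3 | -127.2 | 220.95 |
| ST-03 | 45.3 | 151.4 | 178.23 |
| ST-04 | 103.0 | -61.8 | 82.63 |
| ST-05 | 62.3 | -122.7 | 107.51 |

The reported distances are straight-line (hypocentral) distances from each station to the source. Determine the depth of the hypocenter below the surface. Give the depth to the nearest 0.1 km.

z ≈ 33.5 km

Each station gives a sphere (x−x_i)² + (y−y_i)² + z² = d_i² (stations at z=0).
Subtracting the ST-02 sphere from ST-03 and ST-04: z² cancels, leaving linear equations in x and y:
399.2 x + 557.2 y = 2038.69
514.6 x + 130.8 y = 16431.10
Solving: x ≈ 37.902, y ≈ -23.496 km (keep extra digits for the depth step; rounded: 37.9, -23.5).
Then from the ST-02 sphere: z² = 220.95² − (x + 154.3)² − (y + 127.2)² with x = 37.902, y = -23.496, so z ≈ 33.508 ≈ 33.5 km.
Check against ST-05 (with the unrounded solution): distance 107.52 ≈ 107.51 km. ✓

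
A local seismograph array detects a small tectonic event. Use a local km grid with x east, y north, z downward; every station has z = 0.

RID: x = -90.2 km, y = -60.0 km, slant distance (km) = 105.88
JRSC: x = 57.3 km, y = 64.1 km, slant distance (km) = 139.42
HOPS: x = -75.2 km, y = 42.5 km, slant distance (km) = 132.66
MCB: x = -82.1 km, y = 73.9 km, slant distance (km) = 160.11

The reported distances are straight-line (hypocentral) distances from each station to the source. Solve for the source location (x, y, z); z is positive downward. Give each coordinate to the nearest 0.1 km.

Each station gives a sphere (x−x_i)² + (y−y_i)² + z² = d_i² (stations at z=0).
Subtracting the RID sphere from JRSC and HOPS: z² cancels, leaving linear equations in x and y:
295.0 x + 248.2 y = -12571.30
30.0 x + 205.0 y = -10662.85
Solving: x ≈ 1.309, y ≈ -52.205 km (keep extra digits for the depth step; rounded: 1.3, -52.2).
Then from the RID sphere: z² = 105.88² − (x + 90.2)² − (y + 60.0)² with x = 1.309, y = -52.205, so z ≈ 52.687 ≈ 52.7 km.
Check against MCB (with the unrounded solution): distance 160.11 ≈ 160.11 km. ✓

x ≈ 1.3 km, y ≈ -52.2 km, depth ≈ 52.7 km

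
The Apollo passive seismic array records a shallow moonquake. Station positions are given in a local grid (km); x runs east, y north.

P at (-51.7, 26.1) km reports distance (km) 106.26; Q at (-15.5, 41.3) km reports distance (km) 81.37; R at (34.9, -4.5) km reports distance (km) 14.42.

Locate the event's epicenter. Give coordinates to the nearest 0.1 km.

Circle about each station: (x + 51.7)² + (y − 26.1)² = 106.26²; (x + 15.5)² + (y − 41.3)² = 81.37²; (x − 34.9)² + (y + 4.5)² = 14.42².
Subtracting pairs of circle equations eliminates x²+y² and gives linear equations (the radical axes):
72.4 x + 30.4 y = 3261.95
173.2 x − 61.2 y = 8967.41
Solving the 2×2 system: x ≈ 48.7, y ≈ -8.7 km.

x ≈ 48.7 km, y ≈ -8.7 km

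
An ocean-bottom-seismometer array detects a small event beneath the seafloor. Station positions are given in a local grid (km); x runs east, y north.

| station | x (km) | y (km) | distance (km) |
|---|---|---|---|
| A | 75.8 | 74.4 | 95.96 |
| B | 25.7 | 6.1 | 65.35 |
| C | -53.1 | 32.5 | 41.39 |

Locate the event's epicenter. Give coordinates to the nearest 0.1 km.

Circle about each station: (x − 75.8)² + (y − 74.4)² = 95.96²; (x − 25.7)² + (y − 6.1)² = 65.35²; (x + 53.1)² + (y − 32.5)² = 41.39².
Subtracting pairs of circle equations eliminates x²+y² and gives linear equations (the radical axes):
-100.2 x − 136.6 y = -5645.60
-257.8 x − 83.8 y = 90.05
Solving the 2×2 system: x ≈ -18.1, y ≈ 54.6 km.
Check against A (with the unrounded x, y): √((x − 75.8)²+(y − 74.4)²) = 95.96 ≈ 95.96 km. ✓

x ≈ -18.1 km, y ≈ 54.6 km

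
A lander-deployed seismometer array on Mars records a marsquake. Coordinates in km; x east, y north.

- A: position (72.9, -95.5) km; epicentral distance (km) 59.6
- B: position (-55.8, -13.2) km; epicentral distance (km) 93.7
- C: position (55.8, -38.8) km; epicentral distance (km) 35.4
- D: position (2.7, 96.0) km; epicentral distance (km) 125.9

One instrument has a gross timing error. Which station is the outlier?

Solve using three stations at a time. Using A, B, C (subtract circle equations pairwise → linear system) gives (x, y) ≈ (26.3, -58.4).
Distances from that point to each station vs reported:
  A: calculated 59.6 vs reported 59.6 → residual 0.0 km
  B: calculated 93.7 vs reported 93.7 → residual 0.0 km
  C: calculated 35.4 vs reported 35.4 → residual 0.0 km
  D: calculated 156.1 vs reported 125.9 → residual 30.2 km
A, B, C are mutually consistent (residuals ≈ 0); D is off by 30.2 km.

D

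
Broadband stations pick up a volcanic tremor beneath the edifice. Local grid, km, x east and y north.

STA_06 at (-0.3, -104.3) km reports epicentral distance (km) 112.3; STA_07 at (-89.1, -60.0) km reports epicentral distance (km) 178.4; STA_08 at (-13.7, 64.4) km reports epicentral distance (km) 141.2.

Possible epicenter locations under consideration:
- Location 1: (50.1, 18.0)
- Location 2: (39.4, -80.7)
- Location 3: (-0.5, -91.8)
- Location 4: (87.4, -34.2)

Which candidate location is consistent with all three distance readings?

Location 4

For each candidate, compare |candidate − station| to the reported distance:
Location 1: residuals STA_06 20.0, STA_07 18.8, STA_08 62.3 → max 62.3 km
Location 2: residuals STA_06 66.1, STA_07 48.2, STA_08 13.3 → max 66.1 km
Location 3: residuals STA_06 99.8, STA_07 84.3, STA_08 15.6 → max 99.8 km
Location 4: residuals STA_06 0.0, STA_07 0.0, STA_08 0.0 → max 0.0 km
Only Location 4 has all residuals ≈ 0.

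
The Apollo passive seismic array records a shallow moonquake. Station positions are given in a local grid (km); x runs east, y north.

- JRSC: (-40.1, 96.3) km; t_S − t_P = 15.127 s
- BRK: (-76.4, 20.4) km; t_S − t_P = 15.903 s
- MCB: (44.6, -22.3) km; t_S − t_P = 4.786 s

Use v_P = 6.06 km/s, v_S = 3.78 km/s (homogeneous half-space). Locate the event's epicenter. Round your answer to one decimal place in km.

Distance from S−P lag: d = Δt · v_P v_S / (v_P − v_S) = Δt · (6.06·3.78)/(6.06−3.78) ≈ 10.0468·Δt.
So d_JRSC = 151.98, d_BRK = 159.77, d_MCB = 48.08 km.
Circle about each station: (x + 40.1)² + (y − 96.3)² = 151.98²; (x + 76.4)² + (y − 20.4)² = 159.77²; (x − 44.6)² + (y + 22.3)² = 48.08².
Subtracting the JRSC equation from the BRK and MCB equations removes the quadratic terms:
-72.6 x − 151.8 y = -7057.11
169.4 x − 237.2 y = 12390.98
Solving the 2×2 system: x ≈ 82.8, y ≈ 6.9 km.

(82.8, 6.9)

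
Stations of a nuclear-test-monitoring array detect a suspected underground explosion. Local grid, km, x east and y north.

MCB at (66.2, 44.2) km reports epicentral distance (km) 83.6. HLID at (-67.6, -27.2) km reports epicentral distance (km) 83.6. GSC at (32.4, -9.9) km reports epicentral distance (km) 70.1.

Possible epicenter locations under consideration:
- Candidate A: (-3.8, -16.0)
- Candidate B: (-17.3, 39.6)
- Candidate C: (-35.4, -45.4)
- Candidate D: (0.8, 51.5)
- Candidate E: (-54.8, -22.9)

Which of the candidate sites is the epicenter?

Candidate B

For each candidate, compare |candidate − station| to the reported distance:
Candidate A: residuals MCB 8.7, HLID 18.8, GSC 33.4 → max 33.4 km
Candidate B: residuals MCB 0.0, HLID 0.0, GSC 0.0 → max 0.0 km
Candidate C: residuals MCB 51.9, HLID 46.6, GSC 6.4 → max 51.9 km
Candidate D: residuals MCB 17.8, HLID 20.7, GSC 1.0 → max 20.7 km
Candidate E: residuals MCB 54.8, HLID 70.1, GSC 18.1 → max 70.1 km
Only Candidate B has all residuals ≈ 0.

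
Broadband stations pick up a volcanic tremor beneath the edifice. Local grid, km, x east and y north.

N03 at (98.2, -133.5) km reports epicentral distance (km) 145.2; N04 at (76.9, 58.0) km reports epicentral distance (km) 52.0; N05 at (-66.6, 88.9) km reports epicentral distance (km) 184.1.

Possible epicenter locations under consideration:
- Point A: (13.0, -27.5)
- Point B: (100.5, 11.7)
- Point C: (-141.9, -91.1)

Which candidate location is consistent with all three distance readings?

For each candidate, compare |candidate − station| to the reported distance:
Point A: residuals N03 9.2, N04 54.7, N05 43.1 → max 54.7 km
Point B: residuals N03 0.0, N04 0.0, N05 0.0 → max 0.0 km
Point C: residuals N03 98.6, N04 212.8, N05 11.0 → max 212.8 km
Only Point B has all residuals ≈ 0.

Point B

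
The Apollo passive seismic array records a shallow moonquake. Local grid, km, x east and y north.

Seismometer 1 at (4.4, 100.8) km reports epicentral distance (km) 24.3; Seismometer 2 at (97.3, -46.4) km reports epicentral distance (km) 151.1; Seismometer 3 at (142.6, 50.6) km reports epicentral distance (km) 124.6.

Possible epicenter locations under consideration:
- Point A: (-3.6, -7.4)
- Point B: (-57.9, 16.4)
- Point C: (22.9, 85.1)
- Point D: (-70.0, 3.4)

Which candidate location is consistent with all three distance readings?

Point C

For each candidate, compare |candidate − station| to the reported distance:
Point A: residuals Seismometer 1 84.2, Seismometer 2 42.9, Seismometer 3 32.7 → max 84.2 km
Point B: residuals Seismometer 1 80.6, Seismometer 2 16.3, Seismometer 3 78.8 → max 80.6 km
Point C: residuals Seismometer 1 0.0, Seismometer 2 0.0, Seismometer 3 0.0 → max 0.0 km
Point D: residuals Seismometer 1 98.3, Seismometer 2 23.5, Seismometer 3 93.2 → max 98.3 km
Only Point C has all residuals ≈ 0.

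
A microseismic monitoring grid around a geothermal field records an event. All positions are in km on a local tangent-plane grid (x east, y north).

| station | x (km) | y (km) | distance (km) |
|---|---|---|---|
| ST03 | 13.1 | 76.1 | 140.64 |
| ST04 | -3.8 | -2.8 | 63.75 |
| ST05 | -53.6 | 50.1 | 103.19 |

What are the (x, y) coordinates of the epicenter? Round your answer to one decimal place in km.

Circle about each station: (x − 13.1)² + (y − 76.1)² = 140.64²; (x + 3.8)² + (y + 2.8)² = 63.75²; (x + 53.6)² + (y − 50.1)² = 103.19².
Subtracting pairs of circle equations eliminates x²+y² and gives linear equations (the radical axes):
-33.8 x − 157.8 y = 9775.01
-133.4 x − 52.0 y = 8551.58
Solving the 2×2 system: x ≈ -43.6, y ≈ -52.6 km.
Check against ST03 (with the unrounded x, y): √((x − 13.1)²+(y − 76.1)²) = 140.64 ≈ 140.64 km. ✓

(-43.6, -52.6)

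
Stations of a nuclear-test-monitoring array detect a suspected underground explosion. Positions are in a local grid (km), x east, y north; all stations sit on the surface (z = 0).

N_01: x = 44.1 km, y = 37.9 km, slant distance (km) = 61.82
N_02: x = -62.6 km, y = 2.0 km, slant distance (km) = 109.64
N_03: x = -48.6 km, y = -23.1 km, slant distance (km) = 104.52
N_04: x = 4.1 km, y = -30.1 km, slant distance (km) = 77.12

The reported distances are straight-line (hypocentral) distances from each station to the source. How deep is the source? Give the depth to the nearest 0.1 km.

Each station gives a sphere (x−x_i)² + (y−y_i)² + z² = d_i² (stations at z=0).
Subtracting the N_01 sphere from N_02 and N_03: z² cancels, leaving linear equations in x and y:
-213.4 x − 71.8 y = -7657.68
-185.4 x − 122.0 y = -7588.37
Solving: x ≈ 30.605, y ≈ 15.690 km (keep extra digits for the depth step; rounded: 30.6, 15.7).
Then from the N_01 sphere: z² = 61.82² − (x − 44.1)² − (y − 37.9)² with x = 30.605, y = 15.690, so z ≈ 56.092 ≈ 56.1 km.

z ≈ 56.1 km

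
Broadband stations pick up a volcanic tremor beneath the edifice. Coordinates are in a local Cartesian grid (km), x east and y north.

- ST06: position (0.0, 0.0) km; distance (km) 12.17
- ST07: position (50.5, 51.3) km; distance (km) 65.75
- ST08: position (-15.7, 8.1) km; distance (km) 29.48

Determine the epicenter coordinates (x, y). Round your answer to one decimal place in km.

12.0 km east, -2.0 km north

Circle about each station: x² + y² = 12.17²; (x − 50.5)² + (y − 51.3)² = 65.75²; (x + 15.7)² + (y − 8.1)² = 29.48².
Subtracting the ST06 equation from the ST07 and ST08 equations removes the quadratic terms:
101.0 x + 102.6 y = 1006.99
-31.4 x + 16.2 y = -408.86
Solving the 2×2 system: x ≈ 12.0, y ≈ -2.0 km.
Check against ST06 (with the unrounded x, y): √(x²+y²) = 12.16 ≈ 12.17 km. ✓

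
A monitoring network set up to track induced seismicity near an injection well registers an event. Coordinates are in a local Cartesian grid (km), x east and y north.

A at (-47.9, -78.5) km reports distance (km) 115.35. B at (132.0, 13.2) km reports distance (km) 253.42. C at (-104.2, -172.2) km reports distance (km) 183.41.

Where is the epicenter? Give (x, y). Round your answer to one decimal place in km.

Circle about each station: (x + 47.9)² + (y + 78.5)² = 115.35²; (x − 132.0)² + (y − 13.2)² = 253.42²; (x + 104.2)² + (y + 172.2)² = 183.41².
Subtracting the A equation from the B and C equations removes the quadratic terms:
359.8 x + 183.4 y = -41774.49
-112.6 x − 187.4 y = 11720.21
Solving the 2×2 system: x ≈ -121.4, y ≈ 10.4 km.
Check against A (with the unrounded x, y): √((x + 47.9)²+(y + 78.5)²) = 115.36 ≈ 115.35 km. ✓

-121.4 km east, 10.4 km north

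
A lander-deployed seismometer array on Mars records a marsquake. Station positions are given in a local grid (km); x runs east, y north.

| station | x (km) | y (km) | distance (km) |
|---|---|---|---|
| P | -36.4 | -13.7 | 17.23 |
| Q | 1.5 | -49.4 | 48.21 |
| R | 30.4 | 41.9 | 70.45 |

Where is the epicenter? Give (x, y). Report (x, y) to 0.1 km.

x ≈ -20.7 km, y ≈ -6.6 km

Circle about each station: (x + 36.4)² + (y + 13.7)² = 17.23²; (x − 1.5)² + (y + 49.4)² = 48.21²; (x − 30.4)² + (y − 41.9)² = 70.45².
Subtracting the P equation from the Q and R equations removes the quadratic terms:
75.8 x − 71.4 y = -1097.37
133.6 x + 111.2 y = -3499.21
Solving the 2×2 system: x ≈ -20.7, y ≈ -6.6 km.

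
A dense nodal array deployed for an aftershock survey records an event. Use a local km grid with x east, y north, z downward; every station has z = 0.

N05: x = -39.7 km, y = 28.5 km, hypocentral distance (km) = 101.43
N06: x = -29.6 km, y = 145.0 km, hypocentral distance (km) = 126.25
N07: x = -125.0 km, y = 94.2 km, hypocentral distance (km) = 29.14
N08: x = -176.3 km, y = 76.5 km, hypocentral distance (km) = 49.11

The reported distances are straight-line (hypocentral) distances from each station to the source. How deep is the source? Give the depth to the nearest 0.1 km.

Each station gives a sphere (x−x_i)² + (y−y_i)² + z² = d_i² (stations at z=0).
Subtracting the N05 sphere from N06 and N07: z² cancels, leaving linear equations in x and y:
20.2 x + 233.0 y = 13861.80
-170.6 x + 131.4 y = 31549.21
Solving: x ≈ -130.401, y ≈ 70.798 km (keep extra digits for the depth step; rounded: -130.4, 70.8).
Then from the N05 sphere: z² = 101.43² − (x + 39.7)² − (y − 28.5)² with x = -130.401, y = 70.798, so z ≈ 16.500 ≈ 16.5 km.
Check against N08 (with the unrounded solution): distance 49.11 ≈ 49.11 km. ✓

16.5 km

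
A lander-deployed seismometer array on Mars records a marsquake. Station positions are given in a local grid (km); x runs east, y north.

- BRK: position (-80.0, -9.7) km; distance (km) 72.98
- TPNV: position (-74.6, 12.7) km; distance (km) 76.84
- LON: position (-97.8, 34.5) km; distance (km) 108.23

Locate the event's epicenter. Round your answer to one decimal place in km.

x ≈ -9.3 km, y ≈ -27.8 km

Circle about each station: (x + 80.0)² + (y + 9.7)² = 72.98²; (x + 74.6)² + (y − 12.7)² = 76.84²; (x + 97.8)² + (y − 34.5)² = 108.23².
Subtracting pairs of circle equations eliminates x²+y² and gives linear equations (the radical axes):
10.8 x + 44.8 y = -1345.95
-35.6 x + 88.4 y = -2126.65
Solving the 2×2 system: x ≈ -9.3, y ≈ -27.8 km.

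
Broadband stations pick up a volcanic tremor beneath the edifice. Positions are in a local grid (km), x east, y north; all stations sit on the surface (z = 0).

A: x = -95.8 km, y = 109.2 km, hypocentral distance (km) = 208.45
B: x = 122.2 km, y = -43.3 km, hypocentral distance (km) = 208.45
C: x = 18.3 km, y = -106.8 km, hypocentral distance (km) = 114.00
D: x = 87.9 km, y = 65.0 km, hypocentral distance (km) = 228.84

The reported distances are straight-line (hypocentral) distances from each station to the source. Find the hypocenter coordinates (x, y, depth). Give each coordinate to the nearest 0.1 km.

Each station gives a sphere (x−x_i)² + (y−y_i)² + z² = d_i² (stations at z=0).
Subtracting the A sphere from B and C: z² cancels, leaving linear equations in x and y:
436.0 x − 305.0 y = -4294.55
228.2 x − 432.0 y = 21094.25
Solving: x ≈ -69.801, y ≈ -85.701 km (keep extra digits for the depth step; rounded: -69.8, -85.7).
Then from the A sphere: z² = 208.45² − (x + 95.8)² − (y − 109.2)² with x = -69.801, y = -85.701, so z ≈ 69.203 ≈ 69.2 km.
Check against D (with the unrounded solution): distance 228.84 ≈ 228.84 km. ✓

(-69.8, -85.7, 69.2)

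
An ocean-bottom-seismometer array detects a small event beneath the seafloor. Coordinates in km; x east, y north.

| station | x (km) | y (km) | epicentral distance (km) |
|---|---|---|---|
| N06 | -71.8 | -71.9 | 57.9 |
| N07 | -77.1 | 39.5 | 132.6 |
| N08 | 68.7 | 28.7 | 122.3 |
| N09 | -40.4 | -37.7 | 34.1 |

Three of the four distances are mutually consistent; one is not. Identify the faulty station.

N07

Solve using three stations at a time. Using N06, N08, N09 (subtract circle equations pairwise → linear system) gives (x, y) ≈ (-14.9, -60.6).
Distances from that point to each station vs reported:
  N06: calculated 58.0 vs reported 57.9 → residual 0.1 km
  N07: calculated 117.8 vs reported 132.6 → residual 14.8 km
  N08: calculated 122.3 vs reported 122.3 → residual 0.0 km
  N09: calculated 34.2 vs reported 34.1 → residual 0.1 km
N06, N08, N09 are mutually consistent (residuals ≈ 0); N07 is off by 14.8 km.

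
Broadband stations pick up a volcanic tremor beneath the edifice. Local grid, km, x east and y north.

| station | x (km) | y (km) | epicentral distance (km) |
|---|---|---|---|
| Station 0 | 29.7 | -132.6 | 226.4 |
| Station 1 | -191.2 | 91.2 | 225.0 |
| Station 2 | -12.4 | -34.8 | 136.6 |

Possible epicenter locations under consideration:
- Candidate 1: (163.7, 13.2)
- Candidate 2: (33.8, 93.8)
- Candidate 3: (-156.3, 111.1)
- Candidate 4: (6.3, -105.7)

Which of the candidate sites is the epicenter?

Candidate 2

For each candidate, compare |candidate − station| to the reported distance:
Candidate 1: residuals Station 0 28.4, Station 1 138.4, Station 2 45.9 → max 138.4 km
Candidate 2: residuals Station 0 0.0, Station 1 0.0, Station 2 0.0 → max 0.0 km
Candidate 3: residuals Station 0 80.2, Station 1 184.8, Station 2 68.3 → max 184.8 km
Candidate 4: residuals Station 0 190.7, Station 1 53.9, Station 2 63.3 → max 190.7 km
Only Candidate 2 has all residuals ≈ 0.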